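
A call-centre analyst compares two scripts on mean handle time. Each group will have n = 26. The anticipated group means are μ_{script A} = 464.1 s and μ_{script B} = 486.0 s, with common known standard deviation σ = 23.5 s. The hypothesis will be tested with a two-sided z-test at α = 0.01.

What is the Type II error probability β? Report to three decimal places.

Standardized effect: d = |μ_{script A} − μ_{script B}| / σ = |464.1 − 486.0| / 23.5 = 0.9319
Noncentrality parameter: δ = d·√(n/2) = 0.9319 × √(26/2) = 3.3601
Critical value for a two-sided test at α = 0.01: z_{α/2} = 2.576.
Power = Φ(δ − 2.576) + Φ(−δ − 2.576) = Φ(0.784) + Φ(-5.936) = 0.7835 + 0.0000 = 0.7835.
Type II error: β = 1 − power = 1 − 0.7835 = 0.2165.

β ≈ 0.216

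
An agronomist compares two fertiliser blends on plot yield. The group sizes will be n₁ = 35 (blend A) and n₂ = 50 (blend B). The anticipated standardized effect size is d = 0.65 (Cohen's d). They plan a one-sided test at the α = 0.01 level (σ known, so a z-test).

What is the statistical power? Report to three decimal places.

Power ≈ 0.733

Noncentrality parameter: δ = d / √(1/n₁ + 1/n₂) = 0.65 / √(1/35 + 1/50) = 2.9493
One-sided α = 0.01 → critical value z_{0.01} = 2.326.
Power = Φ(δ − 2.326) = Φ(0.623) = 0.7334.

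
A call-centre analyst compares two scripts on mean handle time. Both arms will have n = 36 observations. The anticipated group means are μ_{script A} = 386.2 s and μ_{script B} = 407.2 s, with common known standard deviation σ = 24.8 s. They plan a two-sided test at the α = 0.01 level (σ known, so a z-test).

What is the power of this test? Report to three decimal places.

Standardized effect: d = |μ_{script A} − μ_{script B}| / σ = |386.2 − 407.2| / 24.8 = 0.8468
Noncentrality parameter: δ = d·√(n/2) = 0.8468 × √(36/2) = 3.5926
Two-sided α = 0.01 → critical value z_{0.005} = 2.576.
Power = Φ(δ − 2.576) + Φ(−δ − 2.576) = Φ(1.017) + Φ(-6.168) = 0.8454 + 0.0000 = 0.8454.

Power ≈ 0.845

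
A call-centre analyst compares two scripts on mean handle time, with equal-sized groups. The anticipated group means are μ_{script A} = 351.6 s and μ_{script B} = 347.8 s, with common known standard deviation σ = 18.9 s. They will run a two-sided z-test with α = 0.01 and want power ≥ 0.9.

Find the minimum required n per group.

Standardized effect: d = |μ_{script A} − μ_{script B}| / σ = |351.6 − 347.8| / 18.9 = 0.2011
For power 0.9 need Φ(δ − z_{0.005}) = 0.9, so δ = z_{0.005} + z_{0.10} = 2.576 + 1.282 = 3.857.
(The Φ(−δ − z_{α/2}) term is vanishingly small for δ > 0 and is dropped in the standard sample-size formula.)
δ = d·√(n/2) ⇒ n = 2(δ/d)² = 2 × (3.857 / 0.2011)² = 736.16.
Rounding up, n = 737 per group.

n = 737 per group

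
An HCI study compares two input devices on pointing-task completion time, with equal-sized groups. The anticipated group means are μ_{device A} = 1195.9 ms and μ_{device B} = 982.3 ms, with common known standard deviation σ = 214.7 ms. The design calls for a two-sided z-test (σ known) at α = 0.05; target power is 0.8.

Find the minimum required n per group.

Standardized effect: d = |μ_{device A} − μ_{device B}| / σ = |1195.9 − 982.3| / 214.7 = 0.9949
Set Φ(δ − 1.960) = 0.8; then δ − 1.960 = Φ⁻¹(0.8) = 0.842, giving δ = 2.802.
(For δ > 0 the lower-tail rejection region contributes negligibly to power, so the one-term inversion is standard.)
δ = d·√(n/2) ⇒ n = 2(δ/d)² = 2 × (2.802 / 0.9949)² = 15.86.
Round up to the next whole unit.

n = 16 per group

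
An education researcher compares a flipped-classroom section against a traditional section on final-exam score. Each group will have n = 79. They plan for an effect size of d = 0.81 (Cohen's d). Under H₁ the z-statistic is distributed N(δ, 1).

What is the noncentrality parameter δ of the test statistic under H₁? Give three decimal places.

δ ≈ 5.091

The noncentrality parameter scales effect size by the design's sample-size factor: δ = d·√(n/2) = 0.81 × √(79/2) = 5.0908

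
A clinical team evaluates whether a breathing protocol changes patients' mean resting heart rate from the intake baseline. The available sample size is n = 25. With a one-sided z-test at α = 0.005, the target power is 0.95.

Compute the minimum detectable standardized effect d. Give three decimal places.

d ≈ 0.844

Need Φ(δ − 2.576) = 0.95, so δ = 2.576 + 1.645 = 4.221.
δ = d·√n ⇒ d = δ/√n = 4.221/√25 = 0.8441.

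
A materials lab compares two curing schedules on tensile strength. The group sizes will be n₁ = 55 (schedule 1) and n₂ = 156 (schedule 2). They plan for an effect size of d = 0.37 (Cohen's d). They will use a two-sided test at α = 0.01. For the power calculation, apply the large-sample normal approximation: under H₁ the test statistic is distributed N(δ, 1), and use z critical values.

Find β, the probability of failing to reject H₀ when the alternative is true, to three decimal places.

β ≈ 0.586

Noncentrality parameter: δ = d / √(1/n₁ + 1/n₂) = 0.37 / √(1/55 + 1/156) = 2.3594
Critical value for a two-sided test at α = 0.01: z_{α/2} = 2.576.
Power = Φ(δ − 2.576) + Φ(−δ − 2.576) = Φ(-0.216) + Φ(-4.935) = 0.4143 + 0.0000 = 0.4143.
Type II error: β = 1 − power = 1 − 0.4143 = 0.5857.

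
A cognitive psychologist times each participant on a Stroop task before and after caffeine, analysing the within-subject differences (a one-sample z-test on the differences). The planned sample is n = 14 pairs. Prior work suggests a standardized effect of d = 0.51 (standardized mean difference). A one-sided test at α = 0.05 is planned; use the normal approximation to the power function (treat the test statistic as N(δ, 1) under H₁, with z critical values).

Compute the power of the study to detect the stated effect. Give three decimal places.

Noncentrality parameter: δ = d·√n = 0.51 × √14 = 1.9082
One-sided α = 0.05 → critical value z_{0.05} = 1.645.
Power = Φ(δ − 1.645) = Φ(0.263) = 0.6039.

Power ≈ 0.604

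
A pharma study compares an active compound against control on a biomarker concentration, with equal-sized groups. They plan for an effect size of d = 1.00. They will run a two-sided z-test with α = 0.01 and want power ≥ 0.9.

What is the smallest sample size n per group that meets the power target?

n = 30 per group

Set Φ(δ − 2.576) = 0.9; then δ − 2.576 = Φ⁻¹(0.9) = 1.282, giving δ = 3.857.
(The Φ(−δ − z_{α/2}) term is vanishingly small for δ > 0 and is dropped in the standard sample-size formula.)
δ = d·√(n/2) ⇒ n = 2(δ/d)² = 2 × (3.857 / 1.00)² = 29.76.
Round up to the next whole unit.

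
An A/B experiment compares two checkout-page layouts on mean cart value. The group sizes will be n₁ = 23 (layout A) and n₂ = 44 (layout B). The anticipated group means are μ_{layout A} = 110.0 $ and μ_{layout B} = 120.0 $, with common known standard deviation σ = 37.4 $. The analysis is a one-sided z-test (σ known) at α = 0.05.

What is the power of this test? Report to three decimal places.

Standardized effect: d = |μ_{layout A} − μ_{layout B}| / σ = |110.0 − 120.0| / 37.4 = 0.2674
Noncentrality parameter: δ = d / √(1/n₁ + 1/n₂) = 0.2674 / √(1/23 + 1/44) = 1.0392
One-sided α = 0.05 → critical value z_{0.05} = 1.645.
Power = Φ(δ − 1.645) = Φ(-0.606) = 0.2724.

Power ≈ 0.272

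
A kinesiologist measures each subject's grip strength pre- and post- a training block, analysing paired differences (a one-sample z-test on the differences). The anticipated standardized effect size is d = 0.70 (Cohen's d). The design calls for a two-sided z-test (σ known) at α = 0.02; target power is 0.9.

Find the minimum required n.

For power 0.9 need Φ(δ − z_{0.01}) = 0.9, so δ = z_{0.01} + z_{0.10} = 2.326 + 1.282 = 3.608.
(For δ > 0 the lower-tail rejection region contributes negligibly to power, so the one-term inversion is standard.)
δ = d·√n ⇒ n = (δ/d)² = (3.608 / 0.70)² = 26.57.
Rounding up, n = 27.

n = 27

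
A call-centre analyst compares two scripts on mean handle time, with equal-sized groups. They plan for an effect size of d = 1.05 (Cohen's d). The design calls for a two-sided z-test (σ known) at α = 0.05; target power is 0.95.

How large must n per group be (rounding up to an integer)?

For power 0.95 need Φ(δ − z_{0.025}) = 0.95, so δ = z_{0.025} + z_{0.05} = 1.960 + 1.645 = 3.605.
(Ignoring the negligible lower-tail rejection probability gives the usual closed-form inversion.)
δ = d·√(n/2) ⇒ n = 2(δ/d)² = 2 × (3.605 / 1.05)² = 23.57.
Round up to the next whole unit.

n = 24 per group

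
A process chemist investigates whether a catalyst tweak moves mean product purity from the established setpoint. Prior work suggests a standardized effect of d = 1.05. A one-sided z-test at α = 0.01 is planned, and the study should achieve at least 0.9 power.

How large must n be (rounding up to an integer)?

For power 0.9 need Φ(δ − z_{0.01}) = 0.9, so δ = z_{0.01} + z_{0.10} = 2.326 + 1.282 = 3.608.
δ = d·√n ⇒ n = (δ/d)² = (3.608 / 1.05)² = 11.81.
Rounding up, n = 12.

n = 12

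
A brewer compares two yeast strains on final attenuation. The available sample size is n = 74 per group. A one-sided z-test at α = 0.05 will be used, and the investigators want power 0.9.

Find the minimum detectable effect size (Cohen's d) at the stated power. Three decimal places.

d ≈ 0.481

Need Φ(δ − 1.645) = 0.9, so δ = 1.645 + 1.282 = 2.926.
δ = d·√(n/2) ⇒ d = δ/√(n/2) = 2.926/√(74/2) = 0.4811.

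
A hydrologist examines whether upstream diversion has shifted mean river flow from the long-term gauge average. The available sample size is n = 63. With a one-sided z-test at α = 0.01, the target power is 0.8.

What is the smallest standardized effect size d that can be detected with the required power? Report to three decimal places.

Required noncentrality: δ = z_{0.01} + z_{0.20} = 2.326 + 0.842 = 3.168.
δ = d·√n ⇒ d = δ/√n = 3.168/√63 = 0.3991.

d ≈ 0.399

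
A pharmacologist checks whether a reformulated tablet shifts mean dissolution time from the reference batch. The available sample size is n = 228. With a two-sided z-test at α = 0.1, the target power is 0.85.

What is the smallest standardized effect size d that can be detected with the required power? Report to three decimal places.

d ≈ 0.178

Required noncentrality: δ = z_{0.05} + z_{0.15} = 1.645 + 1.036 = 2.681.
(Lower-tail contribution to power is negligible for δ > 0.)
δ = d·√n ⇒ d = δ/√n = 2.681/√228 = 0.1776.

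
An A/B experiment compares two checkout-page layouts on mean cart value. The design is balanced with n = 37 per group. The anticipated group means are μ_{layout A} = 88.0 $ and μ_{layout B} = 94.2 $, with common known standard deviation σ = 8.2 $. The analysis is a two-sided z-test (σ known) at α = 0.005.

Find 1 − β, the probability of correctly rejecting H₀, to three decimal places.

Power ≈ 0.672

Standardized effect: d = |μ_{layout A} − μ_{layout B}| / σ = |88.0 − 94.2| / 8.2 = 0.7561
Noncentrality parameter: δ = d·√(n/2) = 0.7561 × √(37/2) = 3.2521
Critical value for a two-sided test at α = 0.005: z_{α/2} = 2.807.
Power = Φ(δ − 2.807) + Φ(−δ − 2.807) = Φ(0.445) + Φ(-6.059) = 0.6719 + 0.0000 = 0.6719.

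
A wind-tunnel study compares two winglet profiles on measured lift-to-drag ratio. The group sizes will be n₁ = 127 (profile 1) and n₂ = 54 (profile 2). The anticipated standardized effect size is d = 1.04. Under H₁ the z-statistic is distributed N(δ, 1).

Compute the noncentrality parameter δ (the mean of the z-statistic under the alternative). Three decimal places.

δ ≈ 6.402

The noncentrality parameter scales effect size by the design's sample-size factor: δ = d / √(1/n₁ + 1/n₂) = 1.04 / √(1/127 + 1/54) = 6.4017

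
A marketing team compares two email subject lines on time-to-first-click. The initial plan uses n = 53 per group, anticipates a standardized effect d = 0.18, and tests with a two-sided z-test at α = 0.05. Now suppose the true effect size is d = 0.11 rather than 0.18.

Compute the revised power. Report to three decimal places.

With d = 0.11: δ = d·√(n/2) = 0.11 × √(53/2) = 0.5663. Critical value z_{0.025} = 1.960.
Revised power = Φ(δ − 1.960) + Φ(−δ − 1.960) = Φ(-1.394) + Φ(-2.526) = 0.0817 + 0.0058 = 0.0875.

Power ≈ 0.087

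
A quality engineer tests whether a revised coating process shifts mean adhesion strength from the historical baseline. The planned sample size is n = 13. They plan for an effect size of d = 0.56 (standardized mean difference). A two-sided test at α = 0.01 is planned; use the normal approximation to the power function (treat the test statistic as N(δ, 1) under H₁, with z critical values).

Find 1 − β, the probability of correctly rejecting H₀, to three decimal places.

Power ≈ 0.289

Noncentrality parameter: δ = d·√n = 0.56 × √13 = 2.0191
Two-sided α = 0.01 → critical value z_{0.005} = 2.576.
Power = Φ(δ − 2.576) + Φ(−δ − 2.576) = Φ(-0.557) + Φ(-4.595) = 0.2889 + 0.0000 = 0.2889.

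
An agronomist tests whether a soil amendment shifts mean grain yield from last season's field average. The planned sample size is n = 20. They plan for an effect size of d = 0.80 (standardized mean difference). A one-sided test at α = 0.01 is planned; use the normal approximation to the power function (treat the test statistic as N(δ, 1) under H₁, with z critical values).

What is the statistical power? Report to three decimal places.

Noncentrality parameter: δ = d·√n = 0.80 × √20 = 3.5777
One-sided α = 0.01 → critical value z_{0.01} = 2.326.
Power = Φ(δ − 2.326) = Φ(1.251) = 0.8946.

Power ≈ 0.895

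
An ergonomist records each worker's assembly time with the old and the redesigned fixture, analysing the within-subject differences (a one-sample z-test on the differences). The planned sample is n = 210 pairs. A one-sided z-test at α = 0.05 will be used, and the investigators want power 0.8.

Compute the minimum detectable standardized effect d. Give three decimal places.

d ≈ 0.172

Required noncentrality: δ = z_{0.05} + z_{0.20} = 1.645 + 0.842 = 2.486.
δ = d·√n ⇒ d = δ/√n = 2.486/√210 = 0.1716.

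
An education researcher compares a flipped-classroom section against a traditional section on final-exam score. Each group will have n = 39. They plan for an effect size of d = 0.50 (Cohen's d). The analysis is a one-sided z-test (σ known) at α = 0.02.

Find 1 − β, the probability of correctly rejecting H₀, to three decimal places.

Power ≈ 0.561

Noncentrality parameter: δ = d·√(n/2) = 0.50 × √(39/2) = 2.2079
One-sided α = 0.02 → critical value z_{0.02} = 2.054.
Power = P(Z > 2.054 − δ) = Φ(0.154) = 0.5613.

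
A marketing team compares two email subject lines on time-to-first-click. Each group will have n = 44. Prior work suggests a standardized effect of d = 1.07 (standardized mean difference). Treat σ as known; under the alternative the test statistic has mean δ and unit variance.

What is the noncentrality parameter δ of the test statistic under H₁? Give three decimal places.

The noncentrality parameter scales effect size by the design's sample-size factor: δ = d·√(n/2) = 1.07 × √(44/2) = 5.0187

δ ≈ 5.019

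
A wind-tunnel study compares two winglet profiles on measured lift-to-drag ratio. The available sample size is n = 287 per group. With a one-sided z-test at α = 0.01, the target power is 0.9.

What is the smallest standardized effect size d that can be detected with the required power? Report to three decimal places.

d ≈ 0.301

Required noncentrality: δ = z_{0.01} + z_{0.10} = 2.326 + 1.282 = 3.608.
δ = d·√(n/2) ⇒ d = δ/√(n/2) = 3.608/√(287/2) = 0.3012.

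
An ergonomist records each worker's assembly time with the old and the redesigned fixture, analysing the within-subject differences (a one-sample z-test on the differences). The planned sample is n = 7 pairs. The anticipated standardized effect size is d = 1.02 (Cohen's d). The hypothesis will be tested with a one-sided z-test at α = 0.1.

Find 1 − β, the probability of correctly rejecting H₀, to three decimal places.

Noncentrality parameter: δ = d·√n = 1.02 × √7 = 2.6987
Critical value for a one-sided test at α = 0.1: z_α = 1.282.
Power = P(Z > 1.282 − δ) = Φ(1.417) = 0.9218.

Power ≈ 0.922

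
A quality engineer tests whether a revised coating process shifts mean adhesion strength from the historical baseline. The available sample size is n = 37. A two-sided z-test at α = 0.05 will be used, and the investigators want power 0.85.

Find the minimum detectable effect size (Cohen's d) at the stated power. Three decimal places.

Need Φ(δ − 1.960) = 0.85, so δ = 1.960 + 1.036 = 2.996.
(The second rejection-region term Φ(−δ − z_{α/2}) is negligible and dropped.)
δ = d·√n ⇒ d = δ/√n = 2.996/√37 = 0.4926.

d ≈ 0.493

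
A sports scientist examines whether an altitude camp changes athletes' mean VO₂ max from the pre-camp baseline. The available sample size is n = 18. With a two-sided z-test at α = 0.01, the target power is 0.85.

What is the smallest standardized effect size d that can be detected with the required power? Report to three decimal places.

Need Φ(δ − 2.576) = 0.85, so δ = 2.576 + 1.036 = 3.612.
(The second rejection-region term Φ(−δ − z_{α/2}) is negligible and dropped.)
δ = d·√n ⇒ d = δ/√n = 3.612/√18 = 0.8514.

d ≈ 0.851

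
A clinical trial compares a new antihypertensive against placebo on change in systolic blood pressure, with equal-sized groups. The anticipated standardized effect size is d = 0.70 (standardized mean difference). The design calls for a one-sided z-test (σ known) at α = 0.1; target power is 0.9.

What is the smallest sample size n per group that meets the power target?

n = 27 per group

For power 0.9 need Φ(δ − z_{0.1}) = 0.9, so δ = z_{0.1} + z_{0.10} = 1.282 + 1.282 = 2.563.
δ = d·√(n/2) ⇒ n = 2(δ/d)² = 2 × (2.563 / 0.70)² = 26.81.
Round up to the next whole unit.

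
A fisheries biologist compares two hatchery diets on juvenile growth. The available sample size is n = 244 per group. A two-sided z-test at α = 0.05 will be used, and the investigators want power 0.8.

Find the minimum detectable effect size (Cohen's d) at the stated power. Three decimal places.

d ≈ 0.254

Required noncentrality: δ = z_{0.025} + z_{0.20} = 1.960 + 0.842 = 2.802.
(The second rejection-region term Φ(−δ − z_{α/2}) is negligible and dropped.)
δ = d·√(n/2) ⇒ d = δ/√(n/2) = 2.802/√(244/2) = 0.2536.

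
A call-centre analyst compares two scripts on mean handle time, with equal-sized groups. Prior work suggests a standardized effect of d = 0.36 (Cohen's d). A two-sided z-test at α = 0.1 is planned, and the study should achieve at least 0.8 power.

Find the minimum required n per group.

n = 96 per group

For power 0.8 need Φ(δ − z_{0.05}) = 0.8, so δ = z_{0.05} + z_{0.20} = 1.645 + 0.842 = 2.486.
(For δ > 0 the lower-tail rejection region contributes negligibly to power, so the one-term inversion is standard.)
δ = d·√(n/2) ⇒ n = 2(δ/d)² = 2 × (2.486 / 0.36)² = 95.41.
Round up to the next whole unit.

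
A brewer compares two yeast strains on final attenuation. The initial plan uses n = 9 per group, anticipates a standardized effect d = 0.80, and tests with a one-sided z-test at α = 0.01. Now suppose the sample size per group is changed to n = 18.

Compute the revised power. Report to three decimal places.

Power ≈ 0.529

With n = 18 per group: δ = d·√(n/2) = 0.80 × √(18/2) = 2.4000. Critical value z_{0.01} = 2.326.
Revised power = P(Z > 2.326 − δ) = Φ(0.074) = 0.5294.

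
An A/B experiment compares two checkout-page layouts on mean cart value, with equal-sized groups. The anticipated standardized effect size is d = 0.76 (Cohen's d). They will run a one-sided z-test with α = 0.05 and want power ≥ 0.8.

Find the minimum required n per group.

n = 22 per group

Set Φ(δ − 1.645) = 0.8; then δ − 1.645 = Φ⁻¹(0.8) = 0.842, giving δ = 2.486.
δ = d·√(n/2) ⇒ n = 2(δ/d)² = 2 × (2.486 / 0.76)² = 21.41.
Rounding up, n = 22 per group.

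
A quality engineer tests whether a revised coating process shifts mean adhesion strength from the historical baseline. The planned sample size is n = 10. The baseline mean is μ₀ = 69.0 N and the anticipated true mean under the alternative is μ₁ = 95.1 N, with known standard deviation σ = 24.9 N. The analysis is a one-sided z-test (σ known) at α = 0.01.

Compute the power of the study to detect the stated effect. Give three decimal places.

Power ≈ 0.839

Standardized effect: d = |μ₁ − μ₀| / σ = |95.1 − 69.0| / 24.9 = 1.0482
Noncentrality parameter: δ = d·√n = 1.0482 × √10 = 3.3147
Critical value for a one-sided test at α = 0.01: z_α = 2.326.
Power = Φ(δ − 2.326) = Φ(0.988) = 0.8385.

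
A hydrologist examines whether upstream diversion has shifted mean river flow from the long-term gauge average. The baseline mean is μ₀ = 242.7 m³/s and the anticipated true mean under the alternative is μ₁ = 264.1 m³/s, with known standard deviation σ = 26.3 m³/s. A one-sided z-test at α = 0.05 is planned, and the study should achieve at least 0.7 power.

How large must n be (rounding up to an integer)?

n = 8

Standardized effect: d = |μ₁ − μ₀| / σ = |264.1 − 242.7| / 26.3 = 0.8137
For power 0.7 need Φ(δ − z_{0.05}) = 0.7, so δ = z_{0.05} + z_{0.30} = 1.645 + 0.524 = 2.169.
δ = d·√n ⇒ n = (δ/d)² = (2.169 / 0.8137)² = 7.11.
Rounding up, n = 8.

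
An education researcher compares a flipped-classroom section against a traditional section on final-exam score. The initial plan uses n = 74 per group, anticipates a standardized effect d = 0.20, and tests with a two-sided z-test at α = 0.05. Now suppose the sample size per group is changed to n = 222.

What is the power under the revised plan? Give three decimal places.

With n = 222 per group: δ = d·√(n/2) = 0.20 × √(222/2) = 2.1071. Critical value z_{0.025} = 1.960.
Revised power = Φ(δ − 1.960) + Φ(−δ − 1.960) = Φ(0.147) + Φ(-4.067) = 0.5585 + 0.0000 = 0.5585.

Power ≈ 0.559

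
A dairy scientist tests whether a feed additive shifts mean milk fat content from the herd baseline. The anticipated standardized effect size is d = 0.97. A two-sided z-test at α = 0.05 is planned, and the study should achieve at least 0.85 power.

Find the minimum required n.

n = 10

For power 0.85 need Φ(δ − z_{0.025}) = 0.85, so δ = z_{0.025} + z_{0.15} = 1.960 + 1.036 = 2.996.
(For δ > 0 the lower-tail rejection region contributes negligibly to power, so the one-term inversion is standard.)
δ = d·√n ⇒ n = (δ/d)² = (2.996 / 0.97)² = 9.54.
Rounding up, n = 10.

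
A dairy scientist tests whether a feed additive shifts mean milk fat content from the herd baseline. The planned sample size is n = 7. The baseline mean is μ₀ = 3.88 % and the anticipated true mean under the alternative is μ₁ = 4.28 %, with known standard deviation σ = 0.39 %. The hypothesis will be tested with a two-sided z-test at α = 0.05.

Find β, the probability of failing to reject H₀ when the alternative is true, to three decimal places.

β ≈ 0.226

Standardized effect: d = |μ₁ − μ₀| / σ = |4.28 − 3.88| / 0.39 = 1.0256
Noncentrality parameter: δ = d·√n = 1.0256 × √7 = 2.7136
Critical value for a two-sided test at α = 0.05: z_{α/2} = 1.960.
Power = Φ(δ − 1.960) + Φ(−δ − 1.960) = Φ(0.754) + Φ(-4.674) = 0.7745 + 0.0000 = 0.7745.
Type II error: β = 1 − power = 1 − 0.7745 = 0.2255.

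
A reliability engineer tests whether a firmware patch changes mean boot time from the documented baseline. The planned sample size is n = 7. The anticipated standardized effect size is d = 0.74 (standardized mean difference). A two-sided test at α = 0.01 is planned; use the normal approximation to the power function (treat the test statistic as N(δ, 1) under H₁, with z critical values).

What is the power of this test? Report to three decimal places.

Power ≈ 0.268

Noncentrality parameter: δ = d·√n = 0.74 × √7 = 1.9579
Two-sided α = 0.01 → critical value z_{0.005} = 2.576.
Power = Φ(δ − 2.576) + Φ(−δ − 2.576) = Φ(-0.618) + Φ(-4.534) = 0.2683 + 0.0000 = 0.2683.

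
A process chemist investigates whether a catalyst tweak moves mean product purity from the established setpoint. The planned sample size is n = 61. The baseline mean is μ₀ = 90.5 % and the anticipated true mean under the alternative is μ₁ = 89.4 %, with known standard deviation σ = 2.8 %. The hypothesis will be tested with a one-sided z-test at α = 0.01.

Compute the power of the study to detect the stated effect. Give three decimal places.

Standardized effect: d = |μ₁ − μ₀| / σ = |89.4 − 90.5| / 2.8 = 0.3929
Noncentrality parameter: δ = d·√n = 0.3929 × √61 = 3.0683
Critical value for a one-sided test at α = 0.01: z_α = 2.326.
Power = Φ(δ − 2.326) = Φ(0.742) = 0.7709.

Power ≈ 0.771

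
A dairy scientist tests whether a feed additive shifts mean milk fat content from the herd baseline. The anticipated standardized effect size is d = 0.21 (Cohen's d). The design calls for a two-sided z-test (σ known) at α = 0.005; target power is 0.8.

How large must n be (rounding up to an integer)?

n = 302

For power 0.8 need Φ(δ − z_{0.0025}) = 0.8, so δ = z_{0.0025} + z_{0.20} = 2.807 + 0.842 = 3.649.
(Ignoring the negligible lower-tail rejection probability gives the usual closed-form inversion.)
δ = d·√n ⇒ n = (δ/d)² = (3.649 / 0.21)² = 301.87.
Round up to the next whole unit.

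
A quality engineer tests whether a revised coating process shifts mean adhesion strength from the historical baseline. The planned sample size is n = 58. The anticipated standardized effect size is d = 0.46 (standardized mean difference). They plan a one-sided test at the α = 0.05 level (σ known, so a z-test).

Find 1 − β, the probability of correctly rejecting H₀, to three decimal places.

Power ≈ 0.968

Noncentrality parameter: δ = d·√n = 0.46 × √58 = 3.5033
Critical value for a one-sided test at α = 0.05: z_α = 1.645.
Power = Φ(δ − 1.645) = Φ(1.858) = 0.9684.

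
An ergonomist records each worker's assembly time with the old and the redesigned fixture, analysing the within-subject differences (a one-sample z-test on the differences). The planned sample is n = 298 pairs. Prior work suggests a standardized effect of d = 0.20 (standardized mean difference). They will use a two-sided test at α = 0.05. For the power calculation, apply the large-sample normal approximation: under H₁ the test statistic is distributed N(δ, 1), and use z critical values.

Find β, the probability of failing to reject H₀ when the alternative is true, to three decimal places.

Noncentrality parameter: δ = d·√n = 0.20 × √298 = 3.4525
Two-sided α = 0.05 → critical value z_{0.025} = 1.960.
Power = Φ(δ − 1.960) + Φ(−δ − 1.960) = Φ(1.493) + Φ(-5.412) = 0.9322 + 0.0000 = 0.9322.
Type II error: β = 1 − power = 1 − 0.9322 = 0.0678.

β ≈ 0.068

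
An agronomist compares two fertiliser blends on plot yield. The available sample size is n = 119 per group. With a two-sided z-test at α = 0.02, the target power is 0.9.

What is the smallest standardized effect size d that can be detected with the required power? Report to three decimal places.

d ≈ 0.468

Required noncentrality: δ = z_{0.01} + z_{0.10} = 2.326 + 1.282 = 3.608.
(The second rejection-region term Φ(−δ − z_{α/2}) is negligible and dropped.)
δ = d·√(n/2) ⇒ d = δ/√(n/2) = 3.608/√(119/2) = 0.4677.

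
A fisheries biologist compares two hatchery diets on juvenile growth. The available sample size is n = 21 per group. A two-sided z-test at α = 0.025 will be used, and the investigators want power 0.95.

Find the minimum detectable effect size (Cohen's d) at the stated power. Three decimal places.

Need Φ(δ − 2.241) = 0.95, so δ = 2.241 + 1.645 = 3.886.
(Lower-tail contribution to power is negligible for δ > 0.)
δ = d·√(n/2) ⇒ d = δ/√(n/2) = 3.886/√(21/2) = 1.1993.

d ≈ 1.199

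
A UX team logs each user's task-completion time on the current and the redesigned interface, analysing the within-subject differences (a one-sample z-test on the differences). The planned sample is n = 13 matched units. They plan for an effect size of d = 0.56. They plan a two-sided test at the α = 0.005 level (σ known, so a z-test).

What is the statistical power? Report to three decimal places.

Power ≈ 0.215

Noncentrality parameter: δ = d·√n = 0.56 × √13 = 2.0191
Two-sided α = 0.005 → critical value z_{0.0025} = 2.807.
Power = Φ(δ − 2.807) + Φ(−δ − 2.807) = Φ(-0.788) + Φ(-4.826) = 0.2154 + 0.0000 = 0.2154.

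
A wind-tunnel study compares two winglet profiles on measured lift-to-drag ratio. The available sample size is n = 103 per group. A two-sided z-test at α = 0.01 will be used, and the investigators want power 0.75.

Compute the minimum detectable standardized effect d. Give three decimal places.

d ≈ 0.453

Required noncentrality: δ = z_{0.005} + z_{0.25} = 2.576 + 0.674 = 3.250.
(Lower-tail contribution to power is negligible for δ > 0.)
δ = d·√(n/2) ⇒ d = δ/√(n/2) = 3.250/√(103/2) = 0.4529.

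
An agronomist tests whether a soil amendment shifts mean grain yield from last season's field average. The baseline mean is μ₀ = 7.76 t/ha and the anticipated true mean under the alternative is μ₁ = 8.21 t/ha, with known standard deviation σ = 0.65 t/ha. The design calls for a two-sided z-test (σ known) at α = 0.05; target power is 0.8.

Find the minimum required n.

Standardized effect: d = |μ₁ − μ₀| / σ = |8.21 − 7.76| / 0.65 = 0.6923
For power 0.8 need Φ(δ − z_{0.025}) = 0.8, so δ = z_{0.025} + z_{0.20} = 1.960 + 0.842 = 2.802.
(For δ > 0 the lower-tail rejection region contributes negligibly to power, so the one-term inversion is standard.)
δ = d·√n ⇒ n = (δ/d)² = (2.802 / 0.6923)² = 16.38.
Rounding up, n = 17.

n = 17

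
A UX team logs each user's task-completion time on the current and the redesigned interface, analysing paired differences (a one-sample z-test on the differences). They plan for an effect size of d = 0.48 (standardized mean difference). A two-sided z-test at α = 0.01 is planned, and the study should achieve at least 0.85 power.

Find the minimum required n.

n = 57

For power 0.85 need Φ(δ − z_{0.005}) = 0.85, so δ = z_{0.005} + z_{0.15} = 2.576 + 1.036 = 3.612.
(The Φ(−δ − z_{α/2}) term is vanishingly small for δ > 0 and is dropped in the standard sample-size formula.)
δ = d·√n ⇒ n = (δ/d)² = (3.612 / 0.48)² = 56.63.
Rounding up, n = 57.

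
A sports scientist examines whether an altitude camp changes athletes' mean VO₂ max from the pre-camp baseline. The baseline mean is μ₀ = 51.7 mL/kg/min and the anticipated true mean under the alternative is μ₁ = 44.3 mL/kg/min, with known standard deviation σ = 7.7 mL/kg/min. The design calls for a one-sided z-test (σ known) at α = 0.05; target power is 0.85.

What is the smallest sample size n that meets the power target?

Standardized effect: d = |μ₁ − μ₀| / σ = |44.3 − 51.7| / 7.7 = 0.9610
For power 0.85 need Φ(δ − z_{0.05}) = 0.85, so δ = z_{0.05} + z_{0.15} = 1.645 + 1.036 = 2.681.
δ = d·√n ⇒ n = (δ/d)² = (2.681 / 0.9610)² = 7.78.
Round up to the next whole unit.

n = 8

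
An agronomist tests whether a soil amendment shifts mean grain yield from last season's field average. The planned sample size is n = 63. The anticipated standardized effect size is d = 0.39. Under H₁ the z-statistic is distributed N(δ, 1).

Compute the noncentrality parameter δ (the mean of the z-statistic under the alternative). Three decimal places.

δ ≈ 3.096

δ = d·√n = 0.39 × √63 = 3.0955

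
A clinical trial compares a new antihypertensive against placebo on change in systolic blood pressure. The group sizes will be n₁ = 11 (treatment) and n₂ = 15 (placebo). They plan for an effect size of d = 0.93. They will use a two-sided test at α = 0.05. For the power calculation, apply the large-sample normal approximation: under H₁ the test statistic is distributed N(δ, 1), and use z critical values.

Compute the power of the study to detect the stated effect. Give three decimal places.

Noncentrality parameter: δ = d / √(1/n₁ + 1/n₂) = 0.93 / √(1/11 + 1/15) = 2.3428
Two-sided α = 0.05 → critical value z_{0.025} = 1.960.
Power = Φ(δ − 1.960) + Φ(−δ − 1.960) = Φ(0.383) + Φ(-4.303) = 0.6491 + 0.0000 = 0.6491.

Power ≈ 0.649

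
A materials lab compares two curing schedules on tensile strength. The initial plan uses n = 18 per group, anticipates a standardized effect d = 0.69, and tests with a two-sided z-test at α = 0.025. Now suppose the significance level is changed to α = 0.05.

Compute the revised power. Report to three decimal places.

Power ≈ 0.544

δ = d·√(n/2) = 0.69 × √(18/2) = 2.0700 (unchanged). New critical value: z_{0.025} = 1.960.
Revised power = Φ(δ − 1.960) + Φ(−δ − 1.960) = Φ(0.110) + Φ(-4.030) = 0.5438 + 0.0000 = 0.5438.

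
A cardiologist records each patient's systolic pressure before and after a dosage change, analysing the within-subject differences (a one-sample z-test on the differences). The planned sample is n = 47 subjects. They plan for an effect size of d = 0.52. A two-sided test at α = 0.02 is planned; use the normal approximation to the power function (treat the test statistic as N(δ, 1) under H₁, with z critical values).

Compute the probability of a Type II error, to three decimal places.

Noncentrality parameter: δ = d·√n = 0.52 × √47 = 3.5649
Two-sided α = 0.02 → critical value z_{0.01} = 2.326.
Power = Φ(δ − 2.326) + Φ(−δ − 2.326) = Φ(1.239) + Φ(-5.891) = 0.8923 + 0.0000 = 0.8923.
Type II error: β = 1 − power = 1 − 0.8923 = 0.1077.

β ≈ 0.108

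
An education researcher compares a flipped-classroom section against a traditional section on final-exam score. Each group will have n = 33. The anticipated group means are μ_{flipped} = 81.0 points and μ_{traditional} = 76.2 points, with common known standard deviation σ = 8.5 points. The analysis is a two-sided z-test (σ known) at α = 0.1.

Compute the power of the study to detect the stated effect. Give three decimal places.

Power ≈ 0.742

Standardized effect: d = |μ_{flipped} − μ_{traditional}| / σ = |81.0 − 76.2| / 8.5 = 0.5647
Noncentrality parameter: δ = d·√(n/2) = 0.5647 × √(33/2) = 2.2938
Two-sided α = 0.1 → critical value z_{0.05} = 1.645.
Power = Φ(δ − 1.645) + Φ(−δ − 1.645) = Φ(0.649) + Φ(-3.939) = 0.7418 + 0.0000 = 0.7419.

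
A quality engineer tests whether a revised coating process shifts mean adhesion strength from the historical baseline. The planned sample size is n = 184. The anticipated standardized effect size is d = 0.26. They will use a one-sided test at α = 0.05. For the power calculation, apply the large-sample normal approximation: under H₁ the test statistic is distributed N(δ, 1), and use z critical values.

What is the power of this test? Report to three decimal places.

Noncentrality parameter: δ = d·√n = 0.26 × √184 = 3.5268
Critical value for a one-sided test at α = 0.05: z_α = 1.645.
Power = Φ(δ − 1.645) = Φ(1.882) = 0.9701.

Power ≈ 0.970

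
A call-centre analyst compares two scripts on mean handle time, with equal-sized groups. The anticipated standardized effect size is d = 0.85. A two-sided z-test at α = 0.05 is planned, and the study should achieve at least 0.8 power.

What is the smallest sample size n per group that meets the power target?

For power 0.8 need Φ(δ − z_{0.025}) = 0.8, so δ = z_{0.025} + z_{0.20} = 1.960 + 0.842 = 2.802.
(Ignoring the negligible lower-tail rejection probability gives the usual closed-form inversion.)
δ = d·√(n/2) ⇒ n = 2(δ/d)² = 2 × (2.802 / 0.85)² = 21.73.
Round up to the next whole unit.

n = 22 per group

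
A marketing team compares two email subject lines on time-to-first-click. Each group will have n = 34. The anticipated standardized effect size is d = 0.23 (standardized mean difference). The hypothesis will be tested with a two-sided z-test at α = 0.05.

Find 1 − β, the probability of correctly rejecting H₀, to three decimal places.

Power ≈ 0.158

Noncentrality parameter: δ = d·√(n/2) = 0.23 × √(34/2) = 0.9483
Two-sided α = 0.05 → critical value z_{0.025} = 1.960.
Power = Φ(δ − 1.960) + Φ(−δ − 1.960) = Φ(-1.012) + Φ(-2.908) = 0.1559 + 0.0018 = 0.1577.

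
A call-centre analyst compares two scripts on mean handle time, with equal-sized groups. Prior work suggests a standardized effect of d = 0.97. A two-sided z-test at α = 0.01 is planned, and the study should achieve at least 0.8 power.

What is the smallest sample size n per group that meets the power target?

For power 0.8 need Φ(δ − z_{0.005}) = 0.8, so δ = z_{0.005} + z_{0.20} = 2.576 + 0.842 = 3.417.
(For δ > 0 the lower-tail rejection region contributes negligibly to power, so the one-term inversion is standard.)
δ = d·√(n/2) ⇒ n = 2(δ/d)² = 2 × (3.417 / 0.97)² = 24.83.
Round up to the next whole unit.

n = 25 per group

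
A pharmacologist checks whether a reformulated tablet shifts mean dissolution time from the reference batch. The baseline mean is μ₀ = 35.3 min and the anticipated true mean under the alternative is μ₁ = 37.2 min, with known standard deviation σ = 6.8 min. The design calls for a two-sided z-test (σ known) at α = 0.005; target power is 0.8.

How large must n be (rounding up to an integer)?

Standardized effect: d = |μ₁ − μ₀| / σ = |37.2 − 35.3| / 6.8 = 0.2794
Set Φ(δ − 2.807) = 0.8; then δ − 2.807 = Φ⁻¹(0.8) = 0.842, giving δ = 3.649.
(For δ > 0 the lower-tail rejection region contributes negligibly to power, so the one-term inversion is standard.)
δ = d·√n ⇒ n = (δ/d)² = (3.649 / 0.2794)² = 170.52.
Rounding up, n = 171.

n = 171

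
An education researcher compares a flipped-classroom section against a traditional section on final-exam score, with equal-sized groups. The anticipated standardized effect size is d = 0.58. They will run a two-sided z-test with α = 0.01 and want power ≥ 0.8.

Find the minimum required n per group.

n = 70 per group

Set Φ(δ − 2.576) = 0.8; then δ − 2.576 = Φ⁻¹(0.8) = 0.842, giving δ = 3.417.
(The Φ(−δ − z_{α/2}) term is vanishingly small for δ > 0 and is dropped in the standard sample-size formula.)
δ = d·√(n/2) ⇒ n = 2(δ/d)² = 2 × (3.417 / 0.58)² = 69.44.
Round up to the next whole unit.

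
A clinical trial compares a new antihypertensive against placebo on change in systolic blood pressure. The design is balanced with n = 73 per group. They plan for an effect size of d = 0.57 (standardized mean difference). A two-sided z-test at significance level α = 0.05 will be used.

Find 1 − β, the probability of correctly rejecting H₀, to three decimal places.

Noncentrality parameter: δ = d·√(n/2) = 0.57 × √(73/2) = 3.4437
Critical value for a two-sided test at α = 0.05: z_{α/2} = 1.960.
Power = Φ(δ − 1.960) + Φ(−δ − 1.960) = Φ(1.484) + Φ(-5.404) = 0.9311 + 0.0000 = 0.9311.

Power ≈ 0.931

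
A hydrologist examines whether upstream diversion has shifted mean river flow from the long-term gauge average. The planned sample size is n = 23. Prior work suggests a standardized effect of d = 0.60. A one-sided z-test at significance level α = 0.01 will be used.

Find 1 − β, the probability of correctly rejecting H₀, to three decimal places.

Power ≈ 0.709

Noncentrality parameter: δ = d·√n = 0.60 × √23 = 2.8775
Critical value for a one-sided test at α = 0.01: z_α = 2.326.
Power = Φ(δ − 2.326) = Φ(0.551) = 0.7092.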